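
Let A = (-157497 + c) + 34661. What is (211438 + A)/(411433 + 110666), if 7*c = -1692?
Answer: 206174/1218231 ≈ 0.16924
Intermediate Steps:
c = -1692/7 (c = (1/7)*(-1692) = -1692/7 ≈ -241.71)
A = -861544/7 (A = (-157497 - 1692/7) + 34661 = -1104171/7 + 34661 = -861544/7 ≈ -1.2308e+5)
(211438 + A)/(411433 + 110666) = (211438 - 861544/7)/(411433 + 110666) = (618522/7)/522099 = (618522/7)*(1/522099) = 206174/1218231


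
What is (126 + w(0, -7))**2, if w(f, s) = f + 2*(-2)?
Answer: 14884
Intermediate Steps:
w(f, s) = -4 + f (w(f, s) = f - 4 = -4 + f)
(126 + w(0, -7))**2 = (126 + (-4 + 0))**2 = (126 - 4)**2 = 122**2 = 14884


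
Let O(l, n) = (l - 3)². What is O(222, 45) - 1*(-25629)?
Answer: 73590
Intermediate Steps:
O(l, n) = (-3 + l)²
O(222, 45) - 1*(-25629) = (-3 + 222)² - 1*(-25629) = 219² + 25629 = 47961 + 25629 = 73590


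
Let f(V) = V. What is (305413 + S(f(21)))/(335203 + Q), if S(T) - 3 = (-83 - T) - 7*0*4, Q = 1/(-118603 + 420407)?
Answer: 13163483264/14452229459 ≈ 0.91083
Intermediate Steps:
Q = 1/301804 ≈ 3.3134e-6
S(T) = -80 - T (S(T) = 3 + ((-83 - T) - 7*0*4) = 3 + ((-83 - T) + 0*4) = 3 + ((-83 - T) + 0) = 3 + (-83 - T) = -80 - T)
(305413 + S(f(21)))/(335203 + Q) = (305413 + (-80 - 1*21))/(335203 + 1/301804) = (305413 + (-80 - 21))/(101165606213/301804) = (305413 - 101)*(301804/101165606213) = 305312*(301804/101165606213) = 13163483264/14452229459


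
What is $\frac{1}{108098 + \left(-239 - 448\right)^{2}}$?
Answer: $\frac{1}{580067} \approx 1.7239 \cdot 10^{-6}$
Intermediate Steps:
$\frac{1}{108098 + \left(-239 - 448\right)^{2}} = \frac{1}{108098 + \left(-687\right)^{2}} = \frac{1}{108098 + 471969} = \frac{1}{580067}$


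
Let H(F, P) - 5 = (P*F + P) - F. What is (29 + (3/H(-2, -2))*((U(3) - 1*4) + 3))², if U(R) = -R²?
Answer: 5929/9 ≈ 658.78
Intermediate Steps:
H(F, P) = 5 + P - F + F*P (H(F, P) = 5 + ((P*F + P) - F) = 5 + ((F*P + P) - F) = 5 + ((P + F*P) - F) = 5 + (P - F + F*P) = 5 + P - F + F*P)
(29 + (3/H(-2, -2))*((U(3) - 1*4) + 3))² = (29 + (3/(5 - 2 - 1*(-2) - 2*(-2)))*((-1*3² - 1*4) + 3))² = (29 + (3/(5 - 2 + 2 + 4))*((-1*9 - 4) + 3))² = (29 + (3/9)*((-9 - 4) + 3))² = (29 + (3*(⅑))*(-13 + 3))² = (29 + (⅓)*(-10))² = (29 - 10/3)² = (77/3)² = 5929/9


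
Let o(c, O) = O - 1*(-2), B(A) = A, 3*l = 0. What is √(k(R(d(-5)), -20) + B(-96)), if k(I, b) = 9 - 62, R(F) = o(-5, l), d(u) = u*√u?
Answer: I*√149 ≈ 12.207*I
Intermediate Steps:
l = 0 (l = (⅓)*0 = 0)
o(c, O) = 2 + O (o(c, O) = O + 2 = 2 + O)
d(u) = u^(3/2)
R(F) = 2 (R(F) = 2 + 0 = 2)
k(I, b) = -53
√(k(R(d(-5)), -20) + B(-96)) = √(-53 - 96) = √(-149) = I*√149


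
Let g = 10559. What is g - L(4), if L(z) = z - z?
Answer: 10559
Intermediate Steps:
L(z) = 0
g - L(4) = 10559 - 1*0 = 10559 + 0 = 10559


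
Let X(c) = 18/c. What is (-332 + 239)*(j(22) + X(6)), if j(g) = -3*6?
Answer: 1395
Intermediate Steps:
j(g) = -18
(-332 + 239)*(j(22) + X(6)) = (-332 + 239)*(-18 + 18/6) = -93*(-18 + 18*(⅙)) = -93*(-18 + 3) = -93*(-15) = 1395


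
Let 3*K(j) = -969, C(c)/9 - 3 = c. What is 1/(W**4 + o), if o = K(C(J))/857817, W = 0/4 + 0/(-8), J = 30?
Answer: -857817/323 ≈ -2655.8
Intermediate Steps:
C(c) = 27 + 9*c
W = 0 (W = 0*(1/4) + 0*(-1/8) = 0 + 0 = 0)
K(j) = -323 (K(j) = (1/3)*(-969) = -323)
o = -323/857817 ≈ -0.00037654
1/(W**4 + o) = 1/(0**4 - 323/857817) = 1/(0 - 323/857817) = 1/(-323/857817) = -857817/323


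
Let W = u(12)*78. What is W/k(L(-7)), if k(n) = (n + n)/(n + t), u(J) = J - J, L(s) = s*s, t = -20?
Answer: 0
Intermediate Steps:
L(s) = s**2
u(J) = 0
k(n) = 2*n/(-20 + n) (k(n) = (n + n)/(n - 20) = (2*n)/(-20 + n) = 2*n/(-20 + n))
W = 0 (W = 0*78 = 0)
W/k(L(-7)) = 0/((2*(-7)**2/(-20 + (-7)**2))) = 0/((2*49/(-20 + 49))) = 0/((2*49/29)) = 0/((2*49*(1/29))) = 0/(98/29) = 0*(29/98) = 0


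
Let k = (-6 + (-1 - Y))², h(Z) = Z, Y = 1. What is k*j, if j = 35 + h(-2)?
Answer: 2112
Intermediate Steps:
k = 64 (k = (-6 + (-1 - 1*1))² = (-6 + (-1 - 1))² = (-6 - 2)² = (-8)² = 64)
j = 33 (j = 35 - 2 = 33)
k*j = 64*33 = 2112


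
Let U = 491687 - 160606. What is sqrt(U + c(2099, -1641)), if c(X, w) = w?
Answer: 4*sqrt(20590) ≈ 573.97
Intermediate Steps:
U = 331081
sqrt(U + c(2099, -1641)) = sqrt(331081 - 1641) = sqrt(329440) = 4*sqrt(20590)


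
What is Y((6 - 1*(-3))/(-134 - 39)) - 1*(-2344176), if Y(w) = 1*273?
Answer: 2344449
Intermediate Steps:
Y(w) = 273
Y((6 - 1*(-3))/(-134 - 39)) - 1*(-2344176) = 273 - 1*(-2344176) = 273 + 2344176 = 2344449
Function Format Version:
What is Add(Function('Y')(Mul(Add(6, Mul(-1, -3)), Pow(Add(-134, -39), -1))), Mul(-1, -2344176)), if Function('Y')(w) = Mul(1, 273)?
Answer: 2344449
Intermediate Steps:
Function('Y')(w) = 273
Add(Function('Y')(Mul(Add(6, Mul(-1, -3)), Pow(Add(-134, -39), -1))), Mul(-1, -2344176)) = Add(273, Mul(-1, -2344176)) = Add(273, 2344176) = 2344449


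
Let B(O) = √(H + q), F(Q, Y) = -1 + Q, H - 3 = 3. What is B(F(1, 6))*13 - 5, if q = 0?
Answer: -5 + 13*√6 ≈ 26.843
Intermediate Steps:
H = 6 (H = 3 + 3 = 6)
B(O) = √6 (B(O) = √(6 + 0) = √6)
B(F(1, 6))*13 - 5 = √6*13 - 5 = 13*√6 - 5 = -5 + 13*√6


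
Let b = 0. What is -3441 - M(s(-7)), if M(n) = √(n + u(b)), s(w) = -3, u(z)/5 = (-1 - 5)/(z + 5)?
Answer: -3441 - 3*I ≈ -3441.0 - 3.0*I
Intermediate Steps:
u(z) = -30/(5 + z) (u(z) = 5*((-1 - 5)/(z + 5)) = 5*(-6/(5 + z)) = -30/(5 + z))
M(n) = √(-6 + n) (M(n) = √(n - 30/(5 + 0)) = √(n - 30/5) = √(n - 30*⅕) = √(n - 6) = √(-6 + n))
-3441 - M(s(-7)) = -3441 - √(-6 - 3) = -3441 - √(-9) = -3441 - 3*I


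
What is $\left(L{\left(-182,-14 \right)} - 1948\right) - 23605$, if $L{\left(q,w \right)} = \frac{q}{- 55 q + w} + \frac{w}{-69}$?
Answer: $- \frac{139876111}{5474} \approx -25553.0$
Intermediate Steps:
$L{\left(q,w \right)} = - \frac{w}{69} + \frac{q}{w - 55 q}$ ($L{\left(q,w \right)} = \frac{q}{w - 55 q} + w \left(- \frac{1}{69}\right) = \frac{q}{w - 55 q} - \frac{w}{69} = - \frac{w}{69} + \frac{q}{w - 55 q}$)
$\left(L{\left(-182,-14 \right)} - 1948\right) - 23605 = \left(\frac{\left(-14\right)^{2} - -12558 - \left(-10010\right) \left(-14\right)}{69 \left(\left(-1\right) \left(-14\right) + 55 \left(-182\right)\right)} - 1948\right) - 23605 = \left(\frac{196 + 12558 - 140140}{69 \left(14 - 10010\right)} - 1948\right) - 23605 = \left(\frac{1}{69} \frac{1}{-9996} \left(-127386\right) - 1948\right) - 23605 = \left(\frac{1}{69} \left(- \frac{1}{9996}\right) \left(-127386\right) - 1948\right) - 23605 = \left(\frac{1011}{5474} - 1948\right) - 23605 = - \frac{10662341}{5474} - 23605 = - \frac{139876111}{5474}$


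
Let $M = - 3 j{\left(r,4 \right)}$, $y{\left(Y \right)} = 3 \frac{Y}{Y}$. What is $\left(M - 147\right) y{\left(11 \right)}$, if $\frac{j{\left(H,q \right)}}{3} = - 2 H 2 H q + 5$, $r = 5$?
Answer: $10224$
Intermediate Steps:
$y{\left(Y \right)} = 3$ ($y{\left(Y \right)} = 3 \cdot 1 = 3$)
$j{\left(H,q \right)} = 15 - 12 q H^{2}$ ($j{\left(H,q \right)} = 3 \left(- 2 H 2 H q + 5\right) = 3 \left(- 4 H H q + 5\right) = 3 \left(- 4 H^{2} q + 5\right) = 3 \left(- 4 q H^{2} + 5\right) = 3 \left(5 - 4 q H^{2}\right) = 15 - 12 q H^{2}$)
$M = 3555$ ($M = - 3 \left(15 - 48 \cdot 5^{2}\right) = - 3 \left(15 - 48 \cdot 25\right) = - 3 \left(15 - 1200\right) = \left(-3\right) \left(-1185\right) = 3555$)
$\left(M - 147\right) y{\left(11 \right)} = \left(3555 - 147\right) 3 = 3408 \cdot 3 = 10224$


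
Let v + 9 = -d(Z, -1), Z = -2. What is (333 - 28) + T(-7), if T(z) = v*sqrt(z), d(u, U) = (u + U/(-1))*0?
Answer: 305 - 9*I*sqrt(7) ≈ 305.0 - 23.812*I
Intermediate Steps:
d(u, U) = 0 (d(u, U) = (u + U*(-1))*0 = (u - U)*0 = 0)
v = -9 (v = -9 - 1*0 = -9 + 0 = -9)
T(z) = -9*sqrt(z)
(333 - 28) + T(-7) = (333 - 28) - 9*I*sqrt(7) = 305 - 9*I*sqrt(7)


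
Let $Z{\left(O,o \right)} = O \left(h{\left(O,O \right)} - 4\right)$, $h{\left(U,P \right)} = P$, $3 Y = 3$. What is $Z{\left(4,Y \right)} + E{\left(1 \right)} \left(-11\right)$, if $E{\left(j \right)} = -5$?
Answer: $55$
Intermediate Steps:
$Y = 1$ ($Y = \frac{1}{3} \cdot 3 = 1$)
$Z{\left(O,o \right)} = O \left(-4 + O\right)$ ($Z{\left(O,o \right)} = O \left(O - 4\right) = O \left(-4 + O\right)$)
$Z{\left(4,Y \right)} + E{\left(1 \right)} \left(-11\right) = 4 \left(-4 + 4\right) - -55 = 4 \cdot 0 + 55 = 0 + 55 = 55$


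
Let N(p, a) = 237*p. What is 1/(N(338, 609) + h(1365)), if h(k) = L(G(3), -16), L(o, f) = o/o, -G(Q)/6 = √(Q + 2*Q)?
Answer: 1/80107 ≈ 1.2483e-5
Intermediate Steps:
G(Q) = -6*√3*√Q (G(Q) = -6*√(Q + 2*Q) = -6*√3*√Q)
L(o, f) = 1
h(k) = 1
1/(N(338, 609) + h(1365)) = 1/(237*338 + 1) = 1/(80106 + 1) = 1/80107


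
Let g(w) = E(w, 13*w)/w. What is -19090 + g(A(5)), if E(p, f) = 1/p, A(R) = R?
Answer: -477249/25 ≈ -19090.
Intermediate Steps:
g(w) = w⁻² (g(w) = 1/(w*w) = w⁻²)
-19090 + g(A(5)) = -19090 + 5⁻² = -19090 + 1/25 = -477249/25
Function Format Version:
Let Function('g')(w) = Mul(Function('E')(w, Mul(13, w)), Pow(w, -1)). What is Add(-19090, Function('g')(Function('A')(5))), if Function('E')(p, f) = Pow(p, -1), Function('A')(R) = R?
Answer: Rational(-477249, 25) ≈ -19090.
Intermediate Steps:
Function('g')(w) = Pow(w, -2) (Function('g')(w) = Mul(Pow(w, -1), Pow(w, -1)) = Pow(w, -2))
Add(-19090, Function('g')(Function('A')(5))) = Add(-19090, Pow(5, -2)) = Add(-19090, Rational(1, 25)) = Rational(-477249, 25)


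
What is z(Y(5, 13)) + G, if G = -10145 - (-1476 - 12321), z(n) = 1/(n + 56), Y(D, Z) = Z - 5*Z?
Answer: 14609/4 ≈ 3652.3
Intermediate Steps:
Y(D, Z) = -4*Z
z(n) = 1/(56 + n)
G = 3652 (G = -10145 - 1*(-13797) = -10145 + 13797 = 3652)
z(Y(5, 13)) + G = 1/(56 - 4*13) + 3652 = 1/(56 - 52) + 3652 = 1/4 + 3652 = ¼ + 3652 = 14609/4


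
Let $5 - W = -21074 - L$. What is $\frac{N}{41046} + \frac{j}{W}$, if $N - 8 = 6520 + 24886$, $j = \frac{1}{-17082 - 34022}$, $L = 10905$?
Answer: $\frac{25673253827029}{33545055625728} \approx 0.76534$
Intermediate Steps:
$j = - \frac{1}{51104}$ ($j = \frac{1}{-51104} = - \frac{1}{51104} \approx -1.9568 \cdot 10^{-5}$)
$W = 31984$ ($W = 5 - \left(-21074 - 10905\right) = 5 - -31979 = 5 + 31979 = 31984$)
$N = 31414$ ($N = 8 + \left(6520 + 24886\right) = 8 + 31406 = 31414$)
$\frac{N}{41046} + \frac{j}{W} = \frac{31414}{41046} - \frac{1}{51104 \cdot 31984} = 31414 \cdot \frac{1}{41046} - \frac{1}{1634510336} = \frac{15707}{20523} - \frac{1}{1634510336} = \frac{25673253827029}{33545055625728}$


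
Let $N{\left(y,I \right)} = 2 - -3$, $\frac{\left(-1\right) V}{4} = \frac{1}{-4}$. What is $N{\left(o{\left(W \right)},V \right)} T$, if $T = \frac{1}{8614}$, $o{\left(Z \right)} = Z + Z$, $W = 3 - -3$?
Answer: $\frac{5}{8614} \approx 0.00058045$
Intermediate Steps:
$W = 6$ ($W = 3 + 3 = 6$)
$o{\left(Z \right)} = 2 Z$
$V = 1$ ($V = - \frac{4}{-4} = \left(-4\right) \left(- \frac{1}{4}\right) = 1$)
$T = \frac{1}{8614} \approx 0.00011609$
$N{\left(y,I \right)} = 5$ ($N{\left(y,I \right)} = 2 + 3 = 5$)
$N{\left(o{\left(W \right)},V \right)} T = 5 \cdot \frac{1}{8614} = \frac{5}{8614}$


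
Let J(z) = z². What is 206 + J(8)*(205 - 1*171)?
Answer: 2382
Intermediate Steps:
206 + J(8)*(205 - 1*171) = 206 + 8²*(205 - 1*171) = 206 + 64*(205 - 171) = 206 + 64*34 = 206 + 2176 = 2382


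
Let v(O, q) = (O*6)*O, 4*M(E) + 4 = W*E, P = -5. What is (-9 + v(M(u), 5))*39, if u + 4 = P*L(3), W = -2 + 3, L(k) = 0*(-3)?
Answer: 585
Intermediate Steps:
L(k) = 0
W = 1
u = -4 (u = -4 - 5*0 = -4 + 0 = -4)
M(E) = -1 + E/4 (M(E) = -1 + (1*E)/4 = -1 + E/4)
v(O, q) = 6*O**2 (v(O, q) = (6*O)*O = 6*O**2)
(-9 + v(M(u), 5))*39 = (-9 + 6*(-1 + (1/4)*(-4))**2)*39 = (-9 + 6*(-1 - 1)**2)*39 = (-9 + 6*(-2)**2)*39 = (-9 + 6*4)*39 = (-9 + 24)*39 = 15*39 = 585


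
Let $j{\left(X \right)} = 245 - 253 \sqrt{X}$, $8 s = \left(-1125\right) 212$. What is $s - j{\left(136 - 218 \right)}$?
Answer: $- \frac{60115}{2} + 253 i \sqrt{82} \approx -30058.0 + 2291.0 i$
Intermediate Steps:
$s = - \frac{59625}{2}$ ($s = \frac{\left(-1125\right) 212}{8} = \frac{1}{8} \left(-238500\right) = - \frac{59625}{2} \approx -29813.0$)
$s - j{\left(136 - 218 \right)} = - \frac{59625}{2} - \left(245 - 253 \sqrt{136 - 218}\right) = - \frac{59625}{2} - \left(245 - 253 \sqrt{-82}\right) = - \frac{59625}{2} - \left(245 - 253 i \sqrt{82}\right) = - \frac{60115}{2} + 253 i \sqrt{82}$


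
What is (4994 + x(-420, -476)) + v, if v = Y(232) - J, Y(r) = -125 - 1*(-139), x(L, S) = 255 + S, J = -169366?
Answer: 174153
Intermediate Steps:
Y(r) = 14 (Y(r) = -125 + 139 = 14)
v = 169380 (v = 14 - 1*(-169366) = 14 + 169366 = 169380)
(4994 + x(-420, -476)) + v = (4994 + (255 - 476)) + 169380 = (4994 - 221) + 169380 = 4773 + 169380 = 174153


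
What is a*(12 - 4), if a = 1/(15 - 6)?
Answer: 8/9 ≈ 0.88889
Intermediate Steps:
a = ⅑ (a = 1/9 = ⅑ ≈ 0.11111)
a*(12 - 4) = (12 - 4)/9 = (⅑)*8 = 8/9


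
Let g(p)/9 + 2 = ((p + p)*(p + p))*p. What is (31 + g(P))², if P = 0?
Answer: 169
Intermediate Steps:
g(p) = -18 + 36*p³ (g(p) = -18 + 9*(((p + p)*(p + p))*p) = -18 + 9*(((2*p)*(2*p))*p) = -18 + 9*((4*p²)*p) = -18 + 9*(4*p³) = -18 + 36*p³)
(31 + g(P))² = (31 + (-18 + 36*0³))² = (31 + (-18 + 36*0))² = (31 + (-18 + 0))² = (31 - 18)² = 13² = 169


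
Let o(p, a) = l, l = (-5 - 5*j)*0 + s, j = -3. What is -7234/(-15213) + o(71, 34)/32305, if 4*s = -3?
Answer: 934731841/1965823860 ≈ 0.47549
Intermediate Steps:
s = -3/4 (s = (1/4)*(-3) = -3/4 ≈ -0.75000)
l = -3/4 (l = (-5 - 5*(-3))*0 - 3/4 = (-5 + 15)*0 - 3/4 = 10*0 - 3/4 = 0 - 3/4 = -3/4 ≈ -0.75000)
o(p, a) = -3/4
-7234/(-15213) + o(71, 34)/32305 = -7234/(-15213) - 3/4/32305 = -7234*(-1/15213) - 3/4*1/32305 = 7234/15213 - 3/129220 = 934731841/1965823860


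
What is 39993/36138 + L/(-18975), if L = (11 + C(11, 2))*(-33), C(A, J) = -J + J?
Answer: 7797831/6926450 ≈ 1.1258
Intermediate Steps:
C(A, J) = 0
L = -363 (L = (11 + 0)*(-33) = 11*(-33) = -363)
39993/36138 + L/(-18975) = 39993/36138 - 363/(-18975) = 39993*(1/36138) - 363*(-1/18975) = 13331/12046 + 11/575 = 7797831/6926450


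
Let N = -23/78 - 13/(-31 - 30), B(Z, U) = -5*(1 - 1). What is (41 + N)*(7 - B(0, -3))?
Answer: 1362823/4758 ≈ 286.43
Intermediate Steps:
B(Z, U) = 0 (B(Z, U) = -5*0 = 0)
N = -389/4758 (N = -23*1/78 - 13/(-61) = -23/78 - 13*(-1/61) = -23/78 + 13/61 = -389/4758 ≈ -0.081757)
(41 + N)*(7 - B(0, -3)) = (41 - 389/4758)*(7 - 1*0) = 194689*(7 + 0)/4758 = (194689/4758)*7 = 1362823/4758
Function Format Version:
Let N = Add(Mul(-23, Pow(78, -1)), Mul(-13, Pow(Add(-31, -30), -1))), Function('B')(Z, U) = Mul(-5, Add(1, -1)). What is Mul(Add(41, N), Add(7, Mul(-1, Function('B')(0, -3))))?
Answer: Rational(1362823, 4758) ≈ 286.43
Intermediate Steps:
Function('B')(Z, U) = 0 (Function('B')(Z, U) = Mul(-5, 0) = 0)
N = Rational(-389, 4758) (N = Add(Mul(-23, Rational(1, 78)), Mul(-13, Pow(-61, -1))) = Add(Rational(-23, 78), Mul(-13, Rational(-1, 61))) = Add(Rational(-23, 78), Rational(13, 61)) = Rational(-389, 4758) ≈ -0.081757)
Mul(Add(41, N), Add(7, Mul(-1, Function('B')(0, -3)))) = Mul(Add(41, Rational(-389, 4758)), Add(7, Mul(-1, 0))) = Mul(Rational(194689, 4758), Add(7, 0)) = Mul(Rational(194689, 4758), 7) = Rational(1362823, 4758)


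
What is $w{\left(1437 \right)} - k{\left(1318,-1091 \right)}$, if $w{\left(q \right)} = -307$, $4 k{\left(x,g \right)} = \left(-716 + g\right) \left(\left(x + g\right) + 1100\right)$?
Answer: $\frac{2396661}{4} \approx 5.9917 \cdot 10^{5}$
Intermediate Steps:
$k{\left(x,g \right)} = \frac{\left(-716 + g\right) \left(1100 + g + x\right)}{4}$ ($k{\left(x,g \right)} = \frac{\left(-716 + g\right) \left(\left(x + g\right) + 1100\right)}{4} = \frac{\left(-716 + g\right) \left(\left(g + x\right) + 1100\right)}{4} = \frac{\left(-716 + g\right) \left(1100 + g + x\right)}{4}$)
$w{\left(1437 \right)} - k{\left(1318,-1091 \right)} = -307 - \left(-196900 - 235922 + 96 \left(-1091\right) + \frac{\left(-1091\right)^{2}}{4} + \frac{1}{4} \left(-1091\right) 1318\right) = -307 - \left(-196900 - 235922 - 104736 + \frac{1}{4} \cdot 1190281 - \frac{718969}{2}\right) = -307 - \left(-196900 - 235922 - 104736 + \frac{1190281}{4} - \frac{718969}{2}\right) = -307 - - \frac{2397889}{4} = -307 + \frac{2397889}{4} = \frac{2396661}{4}$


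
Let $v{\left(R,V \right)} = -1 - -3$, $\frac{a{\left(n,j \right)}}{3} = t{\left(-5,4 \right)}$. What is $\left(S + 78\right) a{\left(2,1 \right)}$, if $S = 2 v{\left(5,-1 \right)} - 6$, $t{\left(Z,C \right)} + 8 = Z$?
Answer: $-2964$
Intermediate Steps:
$t{\left(Z,C \right)} = -8 + Z$
$a{\left(n,j \right)} = -39$ ($a{\left(n,j \right)} = 3 \left(-8 - 5\right) = 3 \left(-13\right) = -39$)
$v{\left(R,V \right)} = 2$ ($v{\left(R,V \right)} = -1 + 3 = 2$)
$S = -2$ ($S = 2 \cdot 2 - 6 = 4 - 6 = -2$)
$\left(S + 78\right) a{\left(2,1 \right)} = \left(-2 + 78\right) \left(-39\right) = 76 \left(-39\right) = -2964$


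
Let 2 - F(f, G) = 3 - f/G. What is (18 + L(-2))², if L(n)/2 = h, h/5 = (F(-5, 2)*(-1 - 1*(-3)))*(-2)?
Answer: 24964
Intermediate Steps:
F(f, G) = -1 + f/G (F(f, G) = 2 - (3 - f/G) = 2 + (-3 + f/G) = -1 + f/G)
h = 70 (h = 5*((((-5 - 1*2)/2)*(-1 - 1*(-3)))*(-2)) = 5*((((-5 - 2)/2)*(-1 + 3))*(-2)) = 5*((((½)*(-7))*2)*(-2)) = 5*(-7/2*2*(-2)) = 5*(-7*(-2)) = 5*14 = 70)
L(n) = 140 (L(n) = 2*70 = 140)
(18 + L(-2))² = (18 + 140)² = 158² = 24964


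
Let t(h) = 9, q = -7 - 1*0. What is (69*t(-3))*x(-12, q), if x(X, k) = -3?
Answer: -1863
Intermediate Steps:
q = -7 (q = -7 + 0 = -7)
(69*t(-3))*x(-12, q) = (69*9)*(-3) = 621*(-3) = -1863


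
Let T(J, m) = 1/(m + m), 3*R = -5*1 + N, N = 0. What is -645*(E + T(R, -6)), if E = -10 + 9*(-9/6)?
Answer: 60845/4 ≈ 15211.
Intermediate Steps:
E = -47/2 (E = -10 + 9*(-9*⅙) = -10 + 9*(-3/2) = -10 - 27/2 = -47/2 ≈ -23.500)
R = -5/3 (R = (-5*1 + 0)/3 = (-5 + 0)/3 = (⅓)*(-5) = -5/3 ≈ -1.6667)
T(J, m) = 1/(2*m)
-645*(E + T(R, -6)) = -645*(-47/2 + (½)/(-6)) = -645*(-47/2 + (½)*(-⅙)) = -645*(-47/2 - 1/12) = -645*(-283/12) = 60845/4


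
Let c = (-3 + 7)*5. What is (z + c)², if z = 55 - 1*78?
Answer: 9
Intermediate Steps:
z = -23 (z = 55 - 78 = -23)
c = 20 (c = 4*5 = 20)
(z + c)² = (-23 + 20)² = (-3)² = 9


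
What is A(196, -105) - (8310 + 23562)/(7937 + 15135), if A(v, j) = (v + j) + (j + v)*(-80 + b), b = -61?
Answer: -9186536/721 ≈ -12741.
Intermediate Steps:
A(v, j) = -140*j - 140*v (A(v, j) = (v + j) + (j + v)*(-80 - 61) = (j + v) + (j + v)*(-141) = (j + v) + (-141*j - 141*v) = -140*j - 140*v)
A(196, -105) - (8310 + 23562)/(7937 + 15135) = (-140*(-105) - 140*196) - (8310 + 23562)/(7937 + 15135) = (14700 - 27440) - 31872/23072 = -12740 - 31872/23072 = -12740 - 1*996/721 = -12740 - 996/721 = -9186536/721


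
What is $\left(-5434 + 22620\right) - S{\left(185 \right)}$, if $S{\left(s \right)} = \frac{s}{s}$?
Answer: $17185$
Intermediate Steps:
$S{\left(s \right)} = 1$
$\left(-5434 + 22620\right) - S{\left(185 \right)} = \left(-5434 + 22620\right) - 1 = 17186 - 1 = 17185$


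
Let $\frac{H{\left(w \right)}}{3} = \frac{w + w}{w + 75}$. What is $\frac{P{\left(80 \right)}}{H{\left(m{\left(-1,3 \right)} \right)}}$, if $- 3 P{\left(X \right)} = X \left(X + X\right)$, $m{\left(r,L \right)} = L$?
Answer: $- \frac{166400}{9} \approx -18489.0$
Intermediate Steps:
$H{\left(w \right)} = \frac{6 w}{75 + w}$ ($H{\left(w \right)} = 3 \frac{w + w}{w + 75} = 3 \frac{2 w}{75 + w} = \frac{6 w}{75 + w}$)
$P{\left(X \right)} = - \frac{2 X^{2}}{3}$ ($P{\left(X \right)} = - \frac{X \left(X + X\right)}{3} = - \frac{X 2 X}{3} = - \frac{2 X^{2}}{3}$)
$\frac{P{\left(80 \right)}}{H{\left(m{\left(-1,3 \right)} \right)}} = \frac{\left(- \frac{2}{3}\right) 80^{2}}{6 \cdot 3 \frac{1}{75 + 3}} = \frac{\left(- \frac{2}{3}\right) 6400}{6 \cdot 3 \cdot \frac{1}{78}} = - \frac{12800}{3 \cdot 6 \cdot 3 \cdot \frac{1}{78}} = - \frac{12800}{3 \cdot \frac{3}{13}} = \left(- \frac{12800}{3}\right) \frac{13}{3} = - \frac{166400}{9}$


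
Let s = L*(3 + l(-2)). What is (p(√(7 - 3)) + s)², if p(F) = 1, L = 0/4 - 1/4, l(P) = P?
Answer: 9/16 ≈ 0.56250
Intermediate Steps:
L = -¼ (L = 0*(¼) - 1*¼ = 0 - ¼ = -¼ ≈ -0.25000)
s = -¼ (s = -(3 - 2)/4 = -¼*1 = -¼ ≈ -0.25000)
(p(√(7 - 3)) + s)² = (1 - ¼)² = (¾)² = 9/16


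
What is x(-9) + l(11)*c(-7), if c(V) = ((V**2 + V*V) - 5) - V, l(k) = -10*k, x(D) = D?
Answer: -11009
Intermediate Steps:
c(V) = -5 - V + 2*V**2 (c(V) = ((V**2 + V**2) - 5) - V = (2*V**2 - 5) - V = (-5 + 2*V**2) - V = -5 - V + 2*V**2)
x(-9) + l(11)*c(-7) = -9 + (-10*11)*(-5 - 1*(-7) + 2*(-7)**2) = -9 - 110*(-5 + 7 + 2*49) = -9 - 110*(-5 + 7 + 98) = -9 - 110*100 = -9 - 11000 = -11009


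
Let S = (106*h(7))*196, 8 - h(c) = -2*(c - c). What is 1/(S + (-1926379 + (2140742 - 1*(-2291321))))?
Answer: 1/2671892 ≈ 3.7427e-7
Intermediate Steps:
h(c) = 8 (h(c) = 8 - (-2)*(c - c) = 8 - (-2)*0 = 8 - 1*0 = 8 + 0 = 8)
S = 166208 (S = (106*8)*196 = 848*196 = 166208)
1/(S + (-1926379 + (2140742 - 1*(-2291321)))) = 1/(166208 + (-1926379 + (2140742 - 1*(-2291321)))) = 1/(166208 + (-1926379 + (2140742 + 2291321))) = 1/(166208 + (-1926379 + 4432063)) = 1/(166208 + 2505684) = 1/2671892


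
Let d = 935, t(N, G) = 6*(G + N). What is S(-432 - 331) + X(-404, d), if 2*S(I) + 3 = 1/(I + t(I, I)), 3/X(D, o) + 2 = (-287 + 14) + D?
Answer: -1447514/962143 ≈ -1.5045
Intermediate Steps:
t(N, G) = 6*G + 6*N
X(D, o) = 3/(-275 + D) (X(D, o) = 3/(-2 + ((-287 + 14) + D)) = 3/(-2 + (-273 + D)) = 3/(-275 + D))
S(I) = -3/2 + 1/(26*I) (S(I) = -3/2 + 1/(2*(I + (6*I + 6*I))) = -3/2 + 1/(2*(I + 12*I)) = -3/2 + 1/(2*((13*I))) = -3/2 + (1/(13*I))/2 = -3/2 + 1/(26*I))
S(-432 - 331) + X(-404, d) = (1 - 39*(-432 - 331))/(26*(-432 - 331)) + 3/(-275 - 404) = (1/26)*(1 - 39*(-763))/(-763) + 3/(-679) = (1/26)*(-1/763)*(1 + 29757) + 3*(-1/679) = (1/26)*(-1/763)*29758 - 3/679 = -14879/9919 - 3/679 = -1447514/962143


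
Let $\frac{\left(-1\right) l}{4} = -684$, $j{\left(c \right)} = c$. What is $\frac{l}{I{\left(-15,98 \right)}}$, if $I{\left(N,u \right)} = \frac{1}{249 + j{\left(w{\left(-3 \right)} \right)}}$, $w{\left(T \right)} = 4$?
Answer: $692208$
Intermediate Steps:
$l = 2736$ ($l = \left(-4\right) \left(-684\right) = 2736$)
$I{\left(N,u \right)} = \frac{1}{253}$ ($I{\left(N,u \right)} = \frac{1}{249 + 4} = \frac{1}{253}$)
$\frac{l}{I{\left(-15,98 \right)}} = 2736 \frac{1}{\frac{1}{253}} = 2736 \cdot 253 = 692208$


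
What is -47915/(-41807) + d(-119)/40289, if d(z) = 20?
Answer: 1931283575/1684362223 ≈ 1.1466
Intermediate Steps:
-47915/(-41807) + d(-119)/40289 = -47915/(-41807) + 20/40289 = -47915*(-1/41807) + 20*(1/40289) = 47915/41807 + 20/40289 = 1931283575/1684362223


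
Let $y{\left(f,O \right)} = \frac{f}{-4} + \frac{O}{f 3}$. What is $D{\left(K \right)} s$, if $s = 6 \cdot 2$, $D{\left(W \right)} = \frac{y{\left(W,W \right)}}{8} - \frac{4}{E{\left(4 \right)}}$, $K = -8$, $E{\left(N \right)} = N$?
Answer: $- \frac{17}{2} \approx -8.5$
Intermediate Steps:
$y{\left(f,O \right)} = - \frac{f}{4} + \frac{O}{3 f}$ ($y{\left(f,O \right)} = f \left(- \frac{1}{4}\right) + \frac{O}{3 f} = - \frac{f}{4} + O \frac{1}{3 f} = - \frac{f}{4} + \frac{O}{3 f}$)
$D{\left(W \right)} = - \frac{23}{24} - \frac{W}{32}$ ($D{\left(W \right)} = \frac{- \frac{W}{4} + \frac{W}{3 W}}{8} - \frac{4}{4} = \left(- \frac{W}{4} + \frac{1}{3}\right) \frac{1}{8} - 1 = \left(\frac{1}{3} - \frac{W}{4}\right) \frac{1}{8} - 1 = \left(\frac{1}{24} - \frac{W}{32}\right) - 1 = - \frac{23}{24} - \frac{W}{32}$)
$s = 12$
$D{\left(K \right)} s = \left(- \frac{23}{24} - - \frac{1}{4}\right) 12 = \left(- \frac{23}{24} + \frac{1}{4}\right) 12 = \left(- \frac{17}{24}\right) 12 = - \frac{17}{2}$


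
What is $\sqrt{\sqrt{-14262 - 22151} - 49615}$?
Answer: $\sqrt{-49615 + i \sqrt{36413}} \approx 0.4283 + 222.74 i$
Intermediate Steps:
$\sqrt{\sqrt{-14262 - 22151} - 49615} = \sqrt{\sqrt{-36413} - 49615} = \sqrt{i \sqrt{36413} - 49615} = \sqrt{-49615 + i \sqrt{36413}}$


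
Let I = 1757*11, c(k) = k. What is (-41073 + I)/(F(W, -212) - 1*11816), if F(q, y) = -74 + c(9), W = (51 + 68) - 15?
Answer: 21746/11881 ≈ 1.8303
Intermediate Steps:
W = 104 (W = 119 - 15 = 104)
F(q, y) = -65 (F(q, y) = -74 + 9 = -65)
I = 19327
(-41073 + I)/(F(W, -212) - 1*11816) = (-41073 + 19327)/(-65 - 1*11816) = -21746/(-65 - 11816) = -21746/(-11881) = -21746*(-1/11881) = 21746/11881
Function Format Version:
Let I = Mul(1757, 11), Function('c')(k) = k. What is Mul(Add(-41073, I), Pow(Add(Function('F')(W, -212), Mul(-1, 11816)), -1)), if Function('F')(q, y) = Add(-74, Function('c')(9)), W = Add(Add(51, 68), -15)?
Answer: Rational(21746, 11881) ≈ 1.8303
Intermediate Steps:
W = 104 (W = Add(119, -15) = 104)
Function('F')(q, y) = -65 (Function('F')(q, y) = Add(-74, 9) = -65)
I = 19327
Mul(Add(-41073, I), Pow(Add(Function('F')(W, -212), Mul(-1, 11816)), -1)) = Mul(Add(-41073, 19327), Pow(Add(-65, Mul(-1, 11816)), -1)) = Mul(-21746, Pow(Add(-65, -11816), -1)) = Mul(-21746, Pow(-11881, -1)) = Mul(-21746, Rational(-1, 11881)) = Rational(21746, 11881)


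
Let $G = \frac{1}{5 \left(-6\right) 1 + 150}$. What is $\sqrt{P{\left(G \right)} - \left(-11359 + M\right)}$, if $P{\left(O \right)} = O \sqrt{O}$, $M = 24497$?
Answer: $\frac{\sqrt{-189187200 + 2 \sqrt{30}}}{120} \approx 114.62 i$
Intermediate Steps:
$G = \frac{1}{120}$ ($G = \frac{1}{\left(-30\right) 1 + 150} = \frac{1}{-30 + 150} = \frac{1}{120} \approx 0.0083333$)
$P{\left(O \right)} = O^{\frac{3}{2}}$
$\sqrt{P{\left(G \right)} - \left(-11359 + M\right)} = \sqrt{\left(\frac{1}{120}\right)^{\frac{3}{2}} + \left(11359 - 24497\right)} = \sqrt{\frac{\sqrt{30}}{7200} + \left(11359 - 24497\right)} = \sqrt{\frac{\sqrt{30}}{7200} - 13138} = \sqrt{-13138 + \frac{\sqrt{30}}{7200}}$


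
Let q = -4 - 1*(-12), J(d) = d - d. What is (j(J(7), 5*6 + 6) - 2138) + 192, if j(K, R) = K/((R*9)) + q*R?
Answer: -1658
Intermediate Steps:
J(d) = 0
q = 8 (q = -4 + 12 = 8)
j(K, R) = 8*R + K/(9*R) (j(K, R) = K/((R*9)) + 8*R = K/((9*R)) + 8*R = (1/(9*R))*K + 8*R = K/(9*R) + 8*R = 8*R + K/(9*R))
(j(J(7), 5*6 + 6) - 2138) + 192 = ((8*(5*6 + 6) + (⅑)*0/(5*6 + 6)) - 2138) + 192 = ((8*(30 + 6) + (⅑)*0/(30 + 6)) - 2138) + 192 = ((8*36 + (⅑)*0/36) - 2138) + 192 = ((288 + (⅑)*0*(1/36)) - 2138) + 192 = ((288 + 0) - 2138) + 192 = (288 - 2138) + 192 = -1850 + 192 = -1658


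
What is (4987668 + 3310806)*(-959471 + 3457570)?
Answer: 20730409600926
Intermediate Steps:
(4987668 + 3310806)*(-959471 + 3457570) = 8298474*2498099 = 20730409600926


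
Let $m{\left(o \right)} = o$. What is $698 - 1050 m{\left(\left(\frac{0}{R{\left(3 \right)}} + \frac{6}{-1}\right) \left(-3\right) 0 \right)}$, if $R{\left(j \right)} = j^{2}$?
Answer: $698$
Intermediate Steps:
$698 - 1050 m{\left(\left(\frac{0}{R{\left(3 \right)}} + \frac{6}{-1}\right) \left(-3\right) 0 \right)} = 698 - 1050 \left(\frac{0}{3^{2}} + \frac{6}{-1}\right) \left(-3\right) 0 = 698 - 1050 \left(\frac{0}{9} + 6 \left(-1\right)\right) \left(-3\right) 0 = 698 - 1050 \left(0 \cdot \frac{1}{9} - 6\right) \left(-3\right) 0 = 698 - 1050 \left(0 - 6\right) \left(-3\right) 0 = 698 - 1050 \left(-6\right) \left(-3\right) 0 = 698 - 1050 \cdot 18 \cdot 0 = 698 - 0 = 698 + 0 = 698$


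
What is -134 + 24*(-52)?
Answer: -1382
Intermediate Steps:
-134 + 24*(-52) = -134 - 1248 = -1382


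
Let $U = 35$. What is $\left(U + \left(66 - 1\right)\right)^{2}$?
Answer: $10000$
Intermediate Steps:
$\left(U + \left(66 - 1\right)\right)^{2} = \left(35 + \left(66 - 1\right)\right)^{2} = \left(35 + 65\right)^{2} = 100^{2} = 10000$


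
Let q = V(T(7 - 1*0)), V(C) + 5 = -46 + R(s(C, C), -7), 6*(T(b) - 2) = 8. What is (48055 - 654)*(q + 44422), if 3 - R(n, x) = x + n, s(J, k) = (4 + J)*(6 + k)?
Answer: 18904135013/9 ≈ 2.1005e+9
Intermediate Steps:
T(b) = 10/3 (T(b) = 2 + (1/6)*8 = 2 + 4/3 = 10/3)
R(n, x) = 3 - n - x (R(n, x) = 3 - (x + n) = 3 - (n + x) = 3 + (-n - x) = 3 - n - x)
V(C) = -65 - C**2 - 10*C (V(C) = -5 + (-46 + (3 - (24 + 4*C + 6*C + C*C) - 1*(-7))) = -5 + (-46 + (3 - (24 + 4*C + 6*C + C**2) + 7)) = -5 + (-46 + (3 - (24 + C**2 + 10*C) + 7)) = -5 + (-46 + (3 + (-24 - C**2 - 10*C) + 7)) = -5 + (-46 + (-14 - C**2 - 10*C)) = -5 + (-60 - C**2 - 10*C) = -65 - C**2 - 10*C)
q = -985/9 (q = -65 - (10/3)**2 - 10*10/3 = -65 - 1*100/9 - 100/3 = -65 - 100/9 - 100/3 = -985/9 ≈ -109.44)
(48055 - 654)*(q + 44422) = (48055 - 654)*(-985/9 + 44422) = 47401*(398813/9) = 18904135013/9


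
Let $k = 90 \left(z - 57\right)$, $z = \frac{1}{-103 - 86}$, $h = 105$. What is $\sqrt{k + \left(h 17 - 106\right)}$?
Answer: $\frac{i \sqrt{1522101}}{21} \approx 58.749 i$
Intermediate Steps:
$z = - \frac{1}{189}$ ($z = \frac{1}{-189} = - \frac{1}{189} \approx -0.005291$)
$k = - \frac{107740}{21}$ ($k = 90 \left(- \frac{1}{189} - 57\right) = 90 \left(- \frac{10774}{189}\right) = - \frac{107740}{21} \approx -5130.5$)
$\sqrt{k + \left(h 17 - 106\right)} = \sqrt{- \frac{107740}{21} + \left(105 \cdot 17 - 106\right)} = \sqrt{- \frac{107740}{21} + \left(1785 - 106\right)} = \sqrt{- \frac{107740}{21} + 1679} = \sqrt{- \frac{72481}{21}} = \frac{i \sqrt{1522101}}{21}$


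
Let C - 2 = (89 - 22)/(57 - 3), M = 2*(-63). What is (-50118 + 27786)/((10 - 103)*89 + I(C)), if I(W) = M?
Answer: 7444/2801 ≈ 2.6576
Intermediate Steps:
M = -126
C = 175/54 (C = 2 + (89 - 22)/(57 - 3) = 2 + 67/54 = 175/54 ≈ 3.2407)
I(W) = -126
(-50118 + 27786)/((10 - 103)*89 + I(C)) = (-50118 + 27786)/((10 - 103)*89 - 126) = -22332/(-93*89 - 126) = -22332/(-8277 - 126) = -22332/(-8403) = -22332*(-1/8403) = 7444/2801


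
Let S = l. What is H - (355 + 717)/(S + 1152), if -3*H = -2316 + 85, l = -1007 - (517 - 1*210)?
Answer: 60773/81 ≈ 750.28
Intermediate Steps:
l = -1314 (l = -1007 - (517 - 210) = -1007 - 1*307 = -1007 - 307 = -1314)
S = -1314
H = 2231/3 (H = -(-2316 + 85)/3 = -1/3*(-2231) = 2231/3 ≈ 743.67)
H - (355 + 717)/(S + 1152) = 2231/3 - (355 + 717)/(-1314 + 1152) = 2231/3 - 1072/(-162) = 2231/3 - 1072*(-1)/162 = 2231/3 - 1*(-536/81) = 2231/3 + 536/81 = 60773/81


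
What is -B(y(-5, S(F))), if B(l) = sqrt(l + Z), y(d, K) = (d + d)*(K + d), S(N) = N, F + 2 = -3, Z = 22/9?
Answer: -sqrt(922)/3 ≈ -10.121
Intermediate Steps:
Z = 22/9 (Z = 22*(1/9) = 22/9 ≈ 2.4444)
F = -5 (F = -2 - 3 = -5)
y(d, K) = 2*d*(K + d) (y(d, K) = (2*d)*(K + d) = 2*d*(K + d))
B(l) = sqrt(22/9 + l) (B(l) = sqrt(l + 22/9) = sqrt(22/9 + l))
-B(y(-5, S(F))) = -sqrt(22 + 9*(2*(-5)*(-5 - 5)))/3 = -sqrt(22 + 9*(2*(-5)*(-10)))/3 = -sqrt(22 + 9*100)/3 = -sqrt(22 + 900)/3 = -sqrt(922)/3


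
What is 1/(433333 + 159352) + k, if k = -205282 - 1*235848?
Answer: -261451134049/592685 ≈ -4.4113e+5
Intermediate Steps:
k = -441130 (k = -205282 - 235848 = -441130)
1/(433333 + 159352) + k = 1/(433333 + 159352) - 441130 = 1/592685 - 441130 = -261451134049/592685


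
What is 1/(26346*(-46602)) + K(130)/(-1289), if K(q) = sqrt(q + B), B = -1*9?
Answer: -13505540501/1582603640388 ≈ -0.0085337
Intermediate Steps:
B = -9
K(q) = sqrt(-9 + q) (K(q) = sqrt(q - 9) = sqrt(-9 + q))
1/(26346*(-46602)) + K(130)/(-1289) = 1/(26346*(-46602)) + sqrt(-9 + 130)/(-1289) = (1/26346)*(-1/46602) + sqrt(121)*(-1/1289) = -1/1227776292 + 11*(-1/1289) = -1/1227776292 - 11/1289 = -13505540501/1582603640388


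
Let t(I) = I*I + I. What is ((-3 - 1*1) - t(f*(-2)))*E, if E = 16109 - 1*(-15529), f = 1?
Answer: -189828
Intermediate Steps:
t(I) = I + I**2 (t(I) = I**2 + I = I + I**2)
E = 31638 (E = 16109 + 15529 = 31638)
((-3 - 1*1) - t(f*(-2)))*E = ((-3 - 1*1) - 1*(-2)*(1 + 1*(-2)))*31638 = ((-3 - 1) - (-2)*(1 - 2))*31638 = (-4 - (-2)*(-1))*31638 = (-4 - 1*2)*31638 = (-4 - 2)*31638 = -6*31638 = -189828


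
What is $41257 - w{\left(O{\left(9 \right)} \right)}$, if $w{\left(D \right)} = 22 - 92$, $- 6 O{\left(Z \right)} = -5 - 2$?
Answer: $41327$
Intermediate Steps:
$O{\left(Z \right)} = \frac{7}{6}$ ($O{\left(Z \right)} = - \frac{-5 - 2}{6} = \left(- \frac{1}{6}\right) \left(-7\right) = \frac{7}{6}$)
$w{\left(D \right)} = -70$
$41257 - w{\left(O{\left(9 \right)} \right)} = 41257 - -70 = 41257 + 70 = 41327$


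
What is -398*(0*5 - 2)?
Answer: 796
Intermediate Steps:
-398*(0*5 - 2) = -398*(0 - 2) = -398*(-2) = 796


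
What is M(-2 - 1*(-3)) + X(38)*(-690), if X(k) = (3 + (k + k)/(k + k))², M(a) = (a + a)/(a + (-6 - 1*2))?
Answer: -77282/7 ≈ -11040.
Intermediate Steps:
M(a) = 2*a/(-8 + a) (M(a) = (2*a)/(a + (-6 - 2)) = (2*a)/(a - 8) = (2*a)/(-8 + a) = 2*a/(-8 + a))
X(k) = 16 (X(k) = (3 + (2*k)/((2*k)))² = (3 + (2*k)*(1/(2*k)))² = (3 + 1)² = 4² = 16)
M(-2 - 1*(-3)) + X(38)*(-690) = 2*(-2 - 1*(-3))/(-8 + (-2 - 1*(-3))) + 16*(-690) = 2*(-2 + 3)/(-8 + (-2 + 3)) - 11040 = 2*1/(-8 + 1) - 11040 = 2*1/(-7) - 11040 = 2*1*(-⅐) - 11040 = -2/7 - 11040 = -77282/7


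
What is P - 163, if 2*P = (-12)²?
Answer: -91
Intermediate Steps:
P = 72 (P = (½)*(-12)² = (½)*144 = 72)
P - 163 = 72 - 163 = -91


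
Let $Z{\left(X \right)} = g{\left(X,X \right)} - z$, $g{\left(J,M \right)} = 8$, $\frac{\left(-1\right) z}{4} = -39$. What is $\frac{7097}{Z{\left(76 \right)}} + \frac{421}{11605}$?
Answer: $- \frac{82298377}{1717540} \approx -47.916$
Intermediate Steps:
$z = 156$ ($z = \left(-4\right) \left(-39\right) = 156$)
$Z{\left(X \right)} = -148$ ($Z{\left(X \right)} = 8 - 156 = -148$)
$\frac{7097}{Z{\left(76 \right)}} + \frac{421}{11605} = \frac{7097}{-148} + \frac{421}{11605} = 7097 \left(- \frac{1}{148}\right) + 421 \cdot \frac{1}{11605} = - \frac{7097}{148} + \frac{421}{11605} = - \frac{82298377}{1717540}$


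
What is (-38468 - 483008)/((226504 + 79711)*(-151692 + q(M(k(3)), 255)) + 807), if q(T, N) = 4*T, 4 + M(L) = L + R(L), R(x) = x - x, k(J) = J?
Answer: 521476/46451589833 ≈ 1.1226e-5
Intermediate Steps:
R(x) = 0
M(L) = -4 + L (M(L) = -4 + (L + 0) = -4 + L)
(-38468 - 483008)/((226504 + 79711)*(-151692 + q(M(k(3)), 255)) + 807) = (-38468 - 483008)/((226504 + 79711)*(-151692 + 4*(-4 + 3)) + 807) = -521476/(306215*(-151692 + 4*(-1)) + 807) = -521476/(306215*(-151692 - 4) + 807) = -521476/(306215*(-151696) + 807) = -521476/(-46451590640 + 807) = -521476/(-46451589833) = -521476*(-1/46451589833) = 521476/46451589833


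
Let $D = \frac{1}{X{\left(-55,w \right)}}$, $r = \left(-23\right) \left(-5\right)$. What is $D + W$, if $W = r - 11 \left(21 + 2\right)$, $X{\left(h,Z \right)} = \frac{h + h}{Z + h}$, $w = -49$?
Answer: $- \frac{7538}{55} \approx -137.05$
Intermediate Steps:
$r = 115$
$X{\left(h,Z \right)} = \frac{2 h}{Z + h}$
$D = \frac{52}{55}$ ($D = \frac{1}{2 \left(-55\right) \frac{1}{-49 - 55}} = \frac{1}{2 \left(-55\right) \frac{1}{-104}} = \frac{1}{2 \left(-55\right) \left(- \frac{1}{104}\right)} = \frac{1}{\frac{55}{52}} = \frac{52}{55} \approx 0.94545$)
$W = -138$ ($W = 115 - 11 \left(21 + 2\right) = 115 - 253 = -138$)
$D + W = \frac{52}{55} - 138 = - \frac{7538}{55}$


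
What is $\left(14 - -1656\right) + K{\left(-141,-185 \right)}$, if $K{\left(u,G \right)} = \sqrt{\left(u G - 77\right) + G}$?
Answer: $1670 + 7 \sqrt{527} \approx 1830.7$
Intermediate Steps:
$K{\left(u,G \right)} = \sqrt{-77 + G + G u}$ ($K{\left(u,G \right)} = \sqrt{\left(G u - 77\right) + G} = \sqrt{\left(-77 + G u\right) + G} = \sqrt{-77 + G + G u}$)
$\left(14 - -1656\right) + K{\left(-141,-185 \right)} = \left(14 - -1656\right) + \sqrt{-77 - 185 - -26085} = \left(14 + 1656\right) + \sqrt{-77 - 185 + 26085} = 1670 + \sqrt{25823} = 1670 + 7 \sqrt{527}$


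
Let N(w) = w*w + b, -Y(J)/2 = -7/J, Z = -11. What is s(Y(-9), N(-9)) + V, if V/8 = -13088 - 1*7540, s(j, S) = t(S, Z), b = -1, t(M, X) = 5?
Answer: -165019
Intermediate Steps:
Y(J) = 14/J (Y(J) = -(-14)/J = 14/J)
N(w) = -1 + w² (N(w) = w*w - 1 = w² - 1 = -1 + w²)
s(j, S) = 5
V = -165024 (V = 8*(-13088 - 1*7540) = 8*(-13088 - 7540) = 8*(-20628) = -165024)
s(Y(-9), N(-9)) + V = 5 - 165024 = -165019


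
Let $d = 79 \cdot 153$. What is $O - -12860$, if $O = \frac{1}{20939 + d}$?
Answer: $\frac{424714361}{33026} \approx 12860.0$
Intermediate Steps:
$d = 12087$
$O = \frac{1}{33026}$ ($O = \frac{1}{20939 + 12087} = \frac{1}{33026} \approx 3.0279 \cdot 10^{-5}$)
$O - -12860 = \frac{1}{33026} - -12860 = \frac{1}{33026} + 12860 = \frac{424714361}{33026}$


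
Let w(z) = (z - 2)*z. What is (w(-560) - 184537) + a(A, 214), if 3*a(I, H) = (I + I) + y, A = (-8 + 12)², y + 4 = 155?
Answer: 130244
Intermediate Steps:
y = 151 (y = -4 + 155 = 151)
w(z) = z*(-2 + z) (w(z) = (-2 + z)*z = z*(-2 + z))
A = 16 (A = 4² = 16)
a(I, H) = 151/3 + 2*I/3 (a(I, H) = ((I + I) + 151)/3 = (2*I + 151)/3 = (151 + 2*I)/3 = 151/3 + 2*I/3)
(w(-560) - 184537) + a(A, 214) = (-560*(-2 - 560) - 184537) + (151/3 + (⅔)*16) = (-560*(-562) - 184537) + (151/3 + 32/3) = (314720 - 184537) + 61 = 130183 + 61 = 130244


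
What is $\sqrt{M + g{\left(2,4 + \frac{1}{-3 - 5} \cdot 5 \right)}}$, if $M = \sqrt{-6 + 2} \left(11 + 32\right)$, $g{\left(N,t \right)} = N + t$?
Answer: $\frac{\sqrt{86 + 1376 i}}{4} \approx 6.7655 + 6.3558 i$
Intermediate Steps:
$M = 86 i$ ($M = \sqrt{-4} \cdot 43 = 2 i 43 = 86 i \approx 86.0 i$)
$\sqrt{M + g{\left(2,4 + \frac{1}{-3 - 5} \cdot 5 \right)}} = \sqrt{86 i + \left(2 + \left(4 + \frac{1}{-3 - 5} \cdot 5\right)\right)} = \sqrt{86 i + \left(2 + \left(4 + \frac{1}{-8} \cdot 5\right)\right)} = \sqrt{86 i + \left(2 + \left(4 - \frac{5}{8}\right)\right)} = \sqrt{86 i + \left(2 + \frac{27}{8}\right)} = \sqrt{86 i + \frac{43}{8}} = \sqrt{\frac{43}{8} + 86 i}$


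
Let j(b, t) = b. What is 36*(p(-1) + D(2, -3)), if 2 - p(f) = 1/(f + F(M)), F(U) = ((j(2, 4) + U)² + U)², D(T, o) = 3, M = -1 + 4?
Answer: 15656/87 ≈ 179.95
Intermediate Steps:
M = 3
F(U) = (U + (2 + U)²)² (F(U) = ((2 + U)² + U)² = (U + (2 + U)²)²)
p(f) = 2 - 1/(784 + f) (p(f) = 2 - 1/(f + (3 + (2 + 3)²)²) = 2 - 1/(f + (3 + 5²)²) = 2 - 1/(f + (3 + 25)²) = 2 - 1/(f + 28²) = 2 - 1/(f + 784) = 2 - 1/(784 + f))
36*(p(-1) + D(2, -3)) = 36*((1567 + 2*(-1))/(784 - 1) + 3) = 36*((1567 - 2)/783 + 3) = 36*((1/783)*1565 + 3) = 36*(1565/783 + 3) = 36*(3914/783) = 15656/87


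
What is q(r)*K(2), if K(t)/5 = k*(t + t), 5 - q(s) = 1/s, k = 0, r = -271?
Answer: 0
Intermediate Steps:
q(s) = 5 - 1/s
K(t) = 0 (K(t) = 5*(0*(t + t)) = 5*(0*(2*t)) = 5*0 = 0)
q(r)*K(2) = (5 - 1/(-271))*0 = (5 - 1*(-1/271))*0 = (5 + 1/271)*0 = (1356/271)*0 = 0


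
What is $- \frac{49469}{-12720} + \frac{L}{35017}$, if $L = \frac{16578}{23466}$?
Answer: $\frac{6774888255763}{1742022914640} \approx 3.8891$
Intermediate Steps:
$L = \frac{2763}{3911}$ ($L = 16578 \cdot \frac{1}{23466} = \frac{2763}{3911} \approx 0.70647$)
$- \frac{49469}{-12720} + \frac{L}{35017} = - \frac{49469}{-12720} + \frac{2763}{3911 \cdot 35017} = \left(-49469\right) \left(- \frac{1}{12720}\right) + \frac{2763}{3911} \cdot \frac{1}{35017} = \frac{49469}{12720} + \frac{2763}{136951487} = \frac{6774888255763}{1742022914640}$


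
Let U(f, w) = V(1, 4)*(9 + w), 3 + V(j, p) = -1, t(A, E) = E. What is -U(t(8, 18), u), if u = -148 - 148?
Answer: -1148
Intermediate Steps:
V(j, p) = -4 (V(j, p) = -3 - 1 = -4)
u = -296
U(f, w) = -36 - 4*w (U(f, w) = -4*(9 + w) = -36 - 4*w)
-U(t(8, 18), u) = -(-36 - 4*(-296)) = -(-36 + 1184) = -1*1148 = -1148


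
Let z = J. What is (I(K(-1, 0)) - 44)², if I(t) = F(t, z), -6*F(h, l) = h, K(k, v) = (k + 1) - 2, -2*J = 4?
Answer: 17161/9 ≈ 1906.8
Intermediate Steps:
J = -2 (J = -½*4 = -2)
z = -2
K(k, v) = -1 + k (K(k, v) = (1 + k) - 2 = -1 + k)
F(h, l) = -h/6
I(t) = -t/6
(I(K(-1, 0)) - 44)² = (-(-1 - 1)/6 - 44)² = (-⅙*(-2) - 44)² = (⅓ - 44)² = (-131/3)² = 17161/9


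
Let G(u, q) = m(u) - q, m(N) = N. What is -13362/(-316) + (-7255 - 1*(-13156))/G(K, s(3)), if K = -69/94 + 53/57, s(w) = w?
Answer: -4895192139/2373950 ≈ -2062.0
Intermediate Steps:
K = 1049/5358 (K = -69*1/94 + 53*(1/57) = -69/94 + 53/57 = 1049/5358 ≈ 0.19578)
G(u, q) = u - q
-13362/(-316) + (-7255 - 1*(-13156))/G(K, s(3)) = -13362/(-316) + (-7255 - 1*(-13156))/(1049/5358 - 1*3) = -13362*(-1/316) + (-7255 + 13156)/(1049/5358 - 3) = 6681/158 + 5901/(-15025/5358) = 6681/158 + 5901*(-5358/15025) = 6681/158 - 31617558/15025 = -4895192139/2373950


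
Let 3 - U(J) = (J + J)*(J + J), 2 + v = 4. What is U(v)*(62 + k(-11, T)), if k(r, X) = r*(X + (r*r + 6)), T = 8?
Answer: 18499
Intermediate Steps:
v = 2 (v = -2 + 4 = 2)
k(r, X) = r*(6 + X + r**2) (k(r, X) = r*(X + (r**2 + 6)) = r*(X + (6 + r**2)) = r*(6 + X + r**2))
U(J) = 3 - 4*J**2 (U(J) = 3 - (J + J)*(J + J) = 3 - 2*J*2*J = 3 - 4*J**2)
U(v)*(62 + k(-11, T)) = (3 - 4*2**2)*(62 - 11*(6 + 8 + (-11)**2)) = (3 - 4*4)*(62 - 11*(6 + 8 + 121)) = (3 - 16)*(62 - 11*135) = -13*(62 - 1485) = -13*(-1423) = 18499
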